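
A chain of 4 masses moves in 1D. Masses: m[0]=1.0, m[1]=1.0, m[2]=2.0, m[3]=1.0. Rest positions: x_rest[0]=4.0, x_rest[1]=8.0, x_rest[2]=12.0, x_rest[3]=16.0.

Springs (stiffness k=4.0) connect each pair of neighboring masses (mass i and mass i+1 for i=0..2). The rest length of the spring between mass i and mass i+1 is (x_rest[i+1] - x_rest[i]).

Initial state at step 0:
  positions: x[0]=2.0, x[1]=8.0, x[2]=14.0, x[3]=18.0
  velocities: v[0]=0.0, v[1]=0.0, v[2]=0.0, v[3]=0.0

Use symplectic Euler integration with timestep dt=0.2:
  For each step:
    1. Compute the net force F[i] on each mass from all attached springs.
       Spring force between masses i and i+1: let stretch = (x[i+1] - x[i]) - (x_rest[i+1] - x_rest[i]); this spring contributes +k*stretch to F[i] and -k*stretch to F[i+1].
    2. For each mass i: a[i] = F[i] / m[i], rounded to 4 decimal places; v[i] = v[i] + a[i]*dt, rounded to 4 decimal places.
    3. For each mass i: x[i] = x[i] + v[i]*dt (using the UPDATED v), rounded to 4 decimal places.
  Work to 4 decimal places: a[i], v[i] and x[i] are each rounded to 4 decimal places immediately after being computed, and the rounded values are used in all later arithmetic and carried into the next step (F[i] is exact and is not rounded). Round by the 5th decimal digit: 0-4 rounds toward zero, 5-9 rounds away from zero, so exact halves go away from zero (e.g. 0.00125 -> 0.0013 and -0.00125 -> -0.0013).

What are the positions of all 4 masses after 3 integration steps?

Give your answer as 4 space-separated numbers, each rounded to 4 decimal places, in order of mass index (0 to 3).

Step 0: x=[2.0000 8.0000 14.0000 18.0000] v=[0.0000 0.0000 0.0000 0.0000]
Step 1: x=[2.3200 8.0000 13.8400 18.0000] v=[1.6000 0.0000 -0.8000 0.0000]
Step 2: x=[2.9088 8.0256 13.5456 17.9744] v=[2.9440 0.1280 -1.4720 -0.1280]
Step 3: x=[3.6763 8.1157 13.1639 17.8802] v=[3.8374 0.4506 -1.9085 -0.4710]

Answer: 3.6763 8.1157 13.1639 17.8802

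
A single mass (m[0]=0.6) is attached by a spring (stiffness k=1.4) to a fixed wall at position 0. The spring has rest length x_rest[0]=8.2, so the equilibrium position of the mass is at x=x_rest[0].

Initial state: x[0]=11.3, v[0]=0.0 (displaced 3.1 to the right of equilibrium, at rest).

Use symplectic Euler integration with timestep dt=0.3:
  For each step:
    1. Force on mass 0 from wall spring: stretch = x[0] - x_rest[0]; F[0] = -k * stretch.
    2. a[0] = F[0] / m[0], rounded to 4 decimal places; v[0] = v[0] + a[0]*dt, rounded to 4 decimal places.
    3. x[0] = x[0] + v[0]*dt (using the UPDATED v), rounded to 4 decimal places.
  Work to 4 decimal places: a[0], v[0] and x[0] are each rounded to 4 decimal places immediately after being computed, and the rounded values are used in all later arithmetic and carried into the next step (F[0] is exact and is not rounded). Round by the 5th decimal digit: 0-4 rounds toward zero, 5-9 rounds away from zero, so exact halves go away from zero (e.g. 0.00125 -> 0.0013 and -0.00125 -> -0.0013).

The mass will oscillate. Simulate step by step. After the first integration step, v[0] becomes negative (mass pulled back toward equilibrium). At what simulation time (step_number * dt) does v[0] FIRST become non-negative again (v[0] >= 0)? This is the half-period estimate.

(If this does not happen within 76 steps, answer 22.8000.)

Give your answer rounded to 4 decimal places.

Step 0: x=[11.3000] v=[0.0000]
Step 1: x=[10.6490] v=[-2.1700]
Step 2: x=[9.4837] v=[-3.8843]
Step 3: x=[8.0488] v=[-4.7829]
Step 4: x=[6.6457] v=[-4.6771]
Step 5: x=[5.5690] v=[-3.5891]
Step 6: x=[5.0448] v=[-1.7474]
Step 7: x=[5.1832] v=[0.4612]
First v>=0 after going negative at step 7, time=2.1000

Answer: 2.1000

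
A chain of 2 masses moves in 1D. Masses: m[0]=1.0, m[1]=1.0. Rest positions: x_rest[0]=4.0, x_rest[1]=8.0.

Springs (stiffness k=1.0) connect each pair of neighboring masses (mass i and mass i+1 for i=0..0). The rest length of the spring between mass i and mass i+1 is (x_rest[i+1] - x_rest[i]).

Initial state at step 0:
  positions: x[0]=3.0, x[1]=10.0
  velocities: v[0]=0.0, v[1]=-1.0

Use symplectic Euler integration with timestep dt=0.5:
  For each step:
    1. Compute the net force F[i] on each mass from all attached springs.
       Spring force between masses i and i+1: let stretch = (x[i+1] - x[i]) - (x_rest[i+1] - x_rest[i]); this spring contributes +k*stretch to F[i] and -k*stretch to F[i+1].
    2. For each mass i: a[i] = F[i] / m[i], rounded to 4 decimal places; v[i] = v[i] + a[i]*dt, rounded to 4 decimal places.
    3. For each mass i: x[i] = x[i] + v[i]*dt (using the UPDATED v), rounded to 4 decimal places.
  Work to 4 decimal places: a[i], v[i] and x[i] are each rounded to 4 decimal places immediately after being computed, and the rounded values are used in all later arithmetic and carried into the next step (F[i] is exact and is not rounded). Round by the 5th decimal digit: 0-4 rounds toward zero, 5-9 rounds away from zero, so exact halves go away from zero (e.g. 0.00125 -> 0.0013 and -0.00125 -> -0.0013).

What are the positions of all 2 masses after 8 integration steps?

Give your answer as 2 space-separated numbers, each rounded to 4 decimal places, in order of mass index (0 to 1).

Answer: 0.7305 8.2697

Derivation:
Step 0: x=[3.0000 10.0000] v=[0.0000 -1.0000]
Step 1: x=[3.7500 8.7500] v=[1.5000 -2.5000]
Step 2: x=[4.7500 7.2500] v=[2.0000 -3.0000]
Step 3: x=[5.3750 6.1250] v=[1.2500 -2.2500]
Step 4: x=[5.1875 5.8125] v=[-0.3750 -0.6250]
Step 5: x=[4.1563 6.3438] v=[-2.0625 1.0625]
Step 6: x=[2.6719 7.3282] v=[-2.9688 1.9688]
Step 7: x=[1.3516 8.1486] v=[-2.6407 1.6407]
Step 8: x=[0.7305 8.2697] v=[-1.2422 0.2422]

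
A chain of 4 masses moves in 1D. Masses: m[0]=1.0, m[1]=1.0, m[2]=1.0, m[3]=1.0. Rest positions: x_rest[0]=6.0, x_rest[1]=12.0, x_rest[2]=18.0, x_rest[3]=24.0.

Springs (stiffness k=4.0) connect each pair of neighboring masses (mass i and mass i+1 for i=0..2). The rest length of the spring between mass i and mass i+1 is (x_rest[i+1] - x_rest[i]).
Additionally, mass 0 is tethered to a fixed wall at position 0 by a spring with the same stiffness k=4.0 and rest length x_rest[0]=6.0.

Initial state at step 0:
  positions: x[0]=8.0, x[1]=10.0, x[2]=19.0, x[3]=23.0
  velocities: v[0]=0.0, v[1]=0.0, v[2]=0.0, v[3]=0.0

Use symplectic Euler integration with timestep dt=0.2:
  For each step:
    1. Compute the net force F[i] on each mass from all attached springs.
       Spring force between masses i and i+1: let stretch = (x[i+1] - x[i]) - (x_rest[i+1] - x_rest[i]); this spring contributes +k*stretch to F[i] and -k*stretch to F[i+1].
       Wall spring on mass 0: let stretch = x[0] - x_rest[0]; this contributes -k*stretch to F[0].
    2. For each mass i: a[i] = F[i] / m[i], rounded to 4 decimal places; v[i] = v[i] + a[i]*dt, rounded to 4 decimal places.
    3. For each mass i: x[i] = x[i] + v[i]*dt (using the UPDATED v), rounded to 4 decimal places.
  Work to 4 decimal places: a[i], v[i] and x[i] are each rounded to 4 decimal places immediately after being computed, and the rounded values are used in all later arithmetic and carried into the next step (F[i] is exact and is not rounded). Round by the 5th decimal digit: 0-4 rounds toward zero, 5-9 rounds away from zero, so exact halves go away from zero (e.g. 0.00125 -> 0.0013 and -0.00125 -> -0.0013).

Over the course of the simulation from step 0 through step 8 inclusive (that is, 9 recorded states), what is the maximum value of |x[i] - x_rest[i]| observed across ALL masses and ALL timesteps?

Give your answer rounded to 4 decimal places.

Step 0: x=[8.0000 10.0000 19.0000 23.0000] v=[0.0000 0.0000 0.0000 0.0000]
Step 1: x=[7.0400 11.1200 18.2000 23.3200] v=[-4.8000 5.6000 -4.0000 1.6000]
Step 2: x=[5.6064 12.7200 17.0864 23.7808] v=[-7.1680 8.0000 -5.5680 2.3040]
Step 3: x=[4.4140 13.8804 16.3453 24.1305] v=[-5.9622 5.8022 -3.7056 1.7485]
Step 4: x=[4.0299 13.9206 16.4554 24.1946] v=[-1.9203 0.2010 0.5506 0.3203]
Step 5: x=[4.5836 12.7839 17.3982 23.9804] v=[2.7683 -5.6837 4.7141 -1.0711]
Step 6: x=[5.7159 11.0734 18.6559 23.6730] v=[5.6617 -8.5525 6.2884 -1.5369]
Step 7: x=[6.7909 9.7189 19.5031 23.5229] v=[5.3750 -6.7725 4.2361 -0.7506]
Step 8: x=[7.2478 9.4614 19.4280 23.6896] v=[2.2847 -1.2875 -0.3754 0.8336]
Max displacement = 2.5386

Answer: 2.5386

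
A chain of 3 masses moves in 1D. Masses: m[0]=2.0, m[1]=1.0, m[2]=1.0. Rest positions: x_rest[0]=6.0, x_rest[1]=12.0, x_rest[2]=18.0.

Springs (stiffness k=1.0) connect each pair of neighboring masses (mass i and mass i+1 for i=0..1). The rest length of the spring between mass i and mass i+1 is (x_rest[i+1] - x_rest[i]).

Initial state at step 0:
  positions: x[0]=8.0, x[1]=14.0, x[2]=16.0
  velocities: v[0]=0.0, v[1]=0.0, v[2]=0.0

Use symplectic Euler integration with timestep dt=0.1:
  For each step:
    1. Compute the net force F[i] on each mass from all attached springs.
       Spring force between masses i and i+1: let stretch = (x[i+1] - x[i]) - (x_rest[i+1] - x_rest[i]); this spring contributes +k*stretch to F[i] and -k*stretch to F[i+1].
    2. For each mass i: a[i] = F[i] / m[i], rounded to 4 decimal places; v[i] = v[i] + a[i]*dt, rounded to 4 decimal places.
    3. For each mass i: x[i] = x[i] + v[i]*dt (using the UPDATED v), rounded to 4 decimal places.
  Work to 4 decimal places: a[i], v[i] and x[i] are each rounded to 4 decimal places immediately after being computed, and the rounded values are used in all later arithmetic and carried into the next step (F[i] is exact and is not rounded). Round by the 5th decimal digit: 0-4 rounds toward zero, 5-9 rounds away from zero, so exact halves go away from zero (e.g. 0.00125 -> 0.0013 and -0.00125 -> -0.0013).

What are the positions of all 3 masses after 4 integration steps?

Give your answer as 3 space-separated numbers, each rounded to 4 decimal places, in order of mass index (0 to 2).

Answer: 7.9970 13.6178 16.3881

Derivation:
Step 0: x=[8.0000 14.0000 16.0000] v=[0.0000 0.0000 0.0000]
Step 1: x=[8.0000 13.9600 16.0400] v=[0.0000 -0.4000 0.4000]
Step 2: x=[7.9998 13.8812 16.1192] v=[-0.0020 -0.7880 0.7920]
Step 3: x=[7.9990 13.7660 16.2360] v=[-0.0079 -1.1523 1.1682]
Step 4: x=[7.9970 13.6178 16.3881] v=[-0.0196 -1.4820 1.5212]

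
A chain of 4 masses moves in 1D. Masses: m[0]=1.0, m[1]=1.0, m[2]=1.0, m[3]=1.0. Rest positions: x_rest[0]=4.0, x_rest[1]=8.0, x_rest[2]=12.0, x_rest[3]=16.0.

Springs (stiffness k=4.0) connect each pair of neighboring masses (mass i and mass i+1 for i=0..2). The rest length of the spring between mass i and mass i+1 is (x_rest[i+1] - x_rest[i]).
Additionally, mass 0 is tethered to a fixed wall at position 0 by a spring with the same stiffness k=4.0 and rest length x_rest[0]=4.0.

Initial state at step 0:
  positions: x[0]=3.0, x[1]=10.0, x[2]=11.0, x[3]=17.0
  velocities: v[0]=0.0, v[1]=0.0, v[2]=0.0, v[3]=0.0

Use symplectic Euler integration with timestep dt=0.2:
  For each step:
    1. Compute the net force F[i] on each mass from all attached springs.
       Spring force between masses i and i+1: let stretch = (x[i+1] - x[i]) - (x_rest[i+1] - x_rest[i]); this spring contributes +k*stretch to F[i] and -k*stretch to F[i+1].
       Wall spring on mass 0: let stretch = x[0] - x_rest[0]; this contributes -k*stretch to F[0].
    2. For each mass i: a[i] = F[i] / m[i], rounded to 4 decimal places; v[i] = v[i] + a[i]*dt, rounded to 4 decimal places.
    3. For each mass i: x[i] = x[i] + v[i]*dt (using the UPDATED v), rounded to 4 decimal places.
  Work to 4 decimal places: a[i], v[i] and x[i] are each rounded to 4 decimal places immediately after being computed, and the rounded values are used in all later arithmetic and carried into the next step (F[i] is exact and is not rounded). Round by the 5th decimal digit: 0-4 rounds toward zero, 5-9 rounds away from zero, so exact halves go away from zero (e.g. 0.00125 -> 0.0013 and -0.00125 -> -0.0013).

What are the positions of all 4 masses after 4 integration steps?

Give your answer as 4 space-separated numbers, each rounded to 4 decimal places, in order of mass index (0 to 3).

Answer: 5.3162 6.5133 13.7742 15.8295

Derivation:
Step 0: x=[3.0000 10.0000 11.0000 17.0000] v=[0.0000 0.0000 0.0000 0.0000]
Step 1: x=[3.6400 9.0400 11.8000 16.6800] v=[3.2000 -4.8000 4.0000 -1.6000]
Step 2: x=[4.5616 7.6576 12.9392 16.2192] v=[4.6080 -6.9120 5.6960 -2.3040]
Step 3: x=[5.2487 6.6249 13.7581 15.8736] v=[3.4355 -5.1635 4.0947 -1.7280]
Step 4: x=[5.3162 6.5133 13.7742 15.8295] v=[0.3375 -0.5579 0.0805 -0.2204]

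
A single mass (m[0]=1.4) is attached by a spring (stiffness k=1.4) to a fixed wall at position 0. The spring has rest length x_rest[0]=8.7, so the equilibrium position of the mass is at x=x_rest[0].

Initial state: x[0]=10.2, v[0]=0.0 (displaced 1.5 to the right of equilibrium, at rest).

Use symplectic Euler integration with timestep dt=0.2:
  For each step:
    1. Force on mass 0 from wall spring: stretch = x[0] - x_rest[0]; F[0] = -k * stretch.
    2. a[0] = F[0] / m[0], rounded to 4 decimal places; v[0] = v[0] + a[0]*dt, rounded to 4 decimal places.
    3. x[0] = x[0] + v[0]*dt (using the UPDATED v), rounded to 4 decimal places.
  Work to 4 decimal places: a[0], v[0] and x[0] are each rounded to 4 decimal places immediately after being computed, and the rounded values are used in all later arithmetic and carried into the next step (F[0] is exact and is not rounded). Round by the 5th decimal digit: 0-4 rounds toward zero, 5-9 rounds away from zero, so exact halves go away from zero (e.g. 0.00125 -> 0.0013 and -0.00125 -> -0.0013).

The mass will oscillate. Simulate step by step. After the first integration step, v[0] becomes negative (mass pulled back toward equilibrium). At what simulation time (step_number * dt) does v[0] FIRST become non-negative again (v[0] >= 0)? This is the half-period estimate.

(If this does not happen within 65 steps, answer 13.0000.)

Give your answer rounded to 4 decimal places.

Answer: 3.2000

Derivation:
Step 0: x=[10.2000] v=[0.0000]
Step 1: x=[10.1400] v=[-0.3000]
Step 2: x=[10.0224] v=[-0.5880]
Step 3: x=[9.8519] v=[-0.8525]
Step 4: x=[9.6353] v=[-1.0829]
Step 5: x=[9.3813] v=[-1.2700]
Step 6: x=[9.1000] v=[-1.4063]
Step 7: x=[8.8027] v=[-1.4863]
Step 8: x=[8.5013] v=[-1.5068]
Step 9: x=[8.2079] v=[-1.4671]
Step 10: x=[7.9342] v=[-1.3687]
Step 11: x=[7.6911] v=[-1.2155]
Step 12: x=[7.4884] v=[-1.0137]
Step 13: x=[7.3341] v=[-0.7714]
Step 14: x=[7.2345] v=[-0.4982]
Step 15: x=[7.1935] v=[-0.2051]
Step 16: x=[7.2127] v=[0.0962]
First v>=0 after going negative at step 16, time=3.2000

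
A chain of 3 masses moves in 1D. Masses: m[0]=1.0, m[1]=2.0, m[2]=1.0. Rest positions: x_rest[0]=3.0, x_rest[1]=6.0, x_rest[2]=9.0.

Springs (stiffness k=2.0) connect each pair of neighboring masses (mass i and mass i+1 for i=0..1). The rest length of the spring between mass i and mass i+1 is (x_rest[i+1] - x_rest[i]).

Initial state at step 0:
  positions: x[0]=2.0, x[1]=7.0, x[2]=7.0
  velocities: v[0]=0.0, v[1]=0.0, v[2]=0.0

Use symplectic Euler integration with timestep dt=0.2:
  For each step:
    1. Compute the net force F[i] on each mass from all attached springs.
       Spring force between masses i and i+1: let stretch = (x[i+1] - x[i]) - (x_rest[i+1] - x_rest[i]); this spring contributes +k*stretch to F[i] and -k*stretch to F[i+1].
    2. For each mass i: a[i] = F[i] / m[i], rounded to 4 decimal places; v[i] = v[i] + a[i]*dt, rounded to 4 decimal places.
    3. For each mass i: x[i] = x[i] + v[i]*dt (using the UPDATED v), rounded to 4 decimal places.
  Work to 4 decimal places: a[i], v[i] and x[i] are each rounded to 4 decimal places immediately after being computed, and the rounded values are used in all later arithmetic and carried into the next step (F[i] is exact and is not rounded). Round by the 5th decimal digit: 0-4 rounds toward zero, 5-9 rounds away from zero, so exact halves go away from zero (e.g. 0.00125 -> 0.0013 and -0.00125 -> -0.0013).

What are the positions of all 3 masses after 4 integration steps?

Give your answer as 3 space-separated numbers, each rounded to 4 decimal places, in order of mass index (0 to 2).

Answer: 3.2013 5.4450 8.9088

Derivation:
Step 0: x=[2.0000 7.0000 7.0000] v=[0.0000 0.0000 0.0000]
Step 1: x=[2.1600 6.8000 7.2400] v=[0.8000 -1.0000 1.2000]
Step 2: x=[2.4512 6.4320 7.6848] v=[1.4560 -1.8400 2.2240]
Step 3: x=[2.8209 5.9549 8.2694] v=[1.8483 -2.3856 2.9229]
Step 4: x=[3.2013 5.4450 8.9088] v=[1.9019 -2.5495 3.1971]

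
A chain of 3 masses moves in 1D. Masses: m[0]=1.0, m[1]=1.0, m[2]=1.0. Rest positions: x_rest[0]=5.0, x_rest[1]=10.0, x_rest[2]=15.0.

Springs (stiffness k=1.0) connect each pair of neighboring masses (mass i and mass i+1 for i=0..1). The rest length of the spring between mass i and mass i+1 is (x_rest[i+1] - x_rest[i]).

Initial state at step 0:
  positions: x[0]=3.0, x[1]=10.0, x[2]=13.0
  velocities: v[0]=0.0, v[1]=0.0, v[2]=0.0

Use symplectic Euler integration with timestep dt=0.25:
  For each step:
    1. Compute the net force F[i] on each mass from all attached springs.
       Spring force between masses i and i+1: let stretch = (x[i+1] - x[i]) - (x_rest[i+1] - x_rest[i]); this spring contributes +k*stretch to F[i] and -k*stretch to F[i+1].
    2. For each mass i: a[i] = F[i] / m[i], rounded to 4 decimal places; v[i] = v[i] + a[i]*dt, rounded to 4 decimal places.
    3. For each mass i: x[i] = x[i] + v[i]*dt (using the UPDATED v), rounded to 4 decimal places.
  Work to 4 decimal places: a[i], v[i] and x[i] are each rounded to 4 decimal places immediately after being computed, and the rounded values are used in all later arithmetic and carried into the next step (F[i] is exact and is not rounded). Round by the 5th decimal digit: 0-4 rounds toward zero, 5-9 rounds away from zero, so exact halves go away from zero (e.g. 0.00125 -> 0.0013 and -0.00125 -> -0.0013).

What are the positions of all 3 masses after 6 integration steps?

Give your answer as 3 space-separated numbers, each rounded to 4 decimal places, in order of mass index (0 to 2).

Step 0: x=[3.0000 10.0000 13.0000] v=[0.0000 0.0000 0.0000]
Step 1: x=[3.1250 9.7500 13.1250] v=[0.5000 -1.0000 0.5000]
Step 2: x=[3.3516 9.2969 13.3516] v=[0.9063 -1.8125 0.9063]
Step 3: x=[3.6373 8.7256 13.6373] v=[1.1426 -2.2852 1.1426]
Step 4: x=[3.9285 8.1433 13.9285] v=[1.1647 -2.3294 1.1647]
Step 5: x=[4.1706 7.6591 14.1706] v=[0.9684 -1.9368 0.9684]
Step 6: x=[4.3182 7.3638 14.3182] v=[0.5905 -1.1811 0.5905]

Answer: 4.3182 7.3638 14.3182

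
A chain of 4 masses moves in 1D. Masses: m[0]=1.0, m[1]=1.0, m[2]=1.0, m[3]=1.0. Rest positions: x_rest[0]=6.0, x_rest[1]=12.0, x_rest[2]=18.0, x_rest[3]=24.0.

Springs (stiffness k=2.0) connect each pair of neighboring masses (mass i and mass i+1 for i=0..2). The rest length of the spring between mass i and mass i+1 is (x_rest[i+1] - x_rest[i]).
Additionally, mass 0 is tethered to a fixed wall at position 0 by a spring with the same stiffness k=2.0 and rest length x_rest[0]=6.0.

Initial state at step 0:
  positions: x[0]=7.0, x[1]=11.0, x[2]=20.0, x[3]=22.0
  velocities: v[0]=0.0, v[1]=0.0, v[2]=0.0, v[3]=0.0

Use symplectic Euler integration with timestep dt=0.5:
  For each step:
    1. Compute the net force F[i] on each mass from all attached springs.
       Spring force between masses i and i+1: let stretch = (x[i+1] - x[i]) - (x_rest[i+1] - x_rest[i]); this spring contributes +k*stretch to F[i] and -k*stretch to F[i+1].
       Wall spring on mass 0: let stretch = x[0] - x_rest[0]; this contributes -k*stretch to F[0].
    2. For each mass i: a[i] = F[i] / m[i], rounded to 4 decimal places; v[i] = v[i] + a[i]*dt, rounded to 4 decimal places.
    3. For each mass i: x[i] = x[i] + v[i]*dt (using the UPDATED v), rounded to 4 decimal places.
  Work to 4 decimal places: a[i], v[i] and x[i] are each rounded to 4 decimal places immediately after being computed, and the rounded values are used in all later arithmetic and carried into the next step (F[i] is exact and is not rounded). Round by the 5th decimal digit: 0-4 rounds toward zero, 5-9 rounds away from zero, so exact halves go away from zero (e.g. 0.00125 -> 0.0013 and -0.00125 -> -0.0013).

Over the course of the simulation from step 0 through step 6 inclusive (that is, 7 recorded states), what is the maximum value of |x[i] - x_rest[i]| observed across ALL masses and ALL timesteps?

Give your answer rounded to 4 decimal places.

Step 0: x=[7.0000 11.0000 20.0000 22.0000] v=[0.0000 0.0000 0.0000 0.0000]
Step 1: x=[5.5000 13.5000 16.5000 24.0000] v=[-3.0000 5.0000 -7.0000 4.0000]
Step 2: x=[5.2500 13.5000 15.2500 25.2500] v=[-0.5000 0.0000 -2.5000 2.5000]
Step 3: x=[6.5000 10.2500 18.1250 24.5000] v=[2.5000 -6.5000 5.7500 -1.5000]
Step 4: x=[6.3750 9.0625 20.2500 23.5625] v=[-0.2500 -2.3750 4.2500 -1.8750]
Step 5: x=[4.4063 12.1250 18.4375 23.9688] v=[-3.9375 6.1250 -3.6250 0.8125]
Step 6: x=[4.0938 14.4844 16.2344 24.6094] v=[-0.6251 4.7188 -4.4062 1.2812]
Max displacement = 2.9375

Answer: 2.9375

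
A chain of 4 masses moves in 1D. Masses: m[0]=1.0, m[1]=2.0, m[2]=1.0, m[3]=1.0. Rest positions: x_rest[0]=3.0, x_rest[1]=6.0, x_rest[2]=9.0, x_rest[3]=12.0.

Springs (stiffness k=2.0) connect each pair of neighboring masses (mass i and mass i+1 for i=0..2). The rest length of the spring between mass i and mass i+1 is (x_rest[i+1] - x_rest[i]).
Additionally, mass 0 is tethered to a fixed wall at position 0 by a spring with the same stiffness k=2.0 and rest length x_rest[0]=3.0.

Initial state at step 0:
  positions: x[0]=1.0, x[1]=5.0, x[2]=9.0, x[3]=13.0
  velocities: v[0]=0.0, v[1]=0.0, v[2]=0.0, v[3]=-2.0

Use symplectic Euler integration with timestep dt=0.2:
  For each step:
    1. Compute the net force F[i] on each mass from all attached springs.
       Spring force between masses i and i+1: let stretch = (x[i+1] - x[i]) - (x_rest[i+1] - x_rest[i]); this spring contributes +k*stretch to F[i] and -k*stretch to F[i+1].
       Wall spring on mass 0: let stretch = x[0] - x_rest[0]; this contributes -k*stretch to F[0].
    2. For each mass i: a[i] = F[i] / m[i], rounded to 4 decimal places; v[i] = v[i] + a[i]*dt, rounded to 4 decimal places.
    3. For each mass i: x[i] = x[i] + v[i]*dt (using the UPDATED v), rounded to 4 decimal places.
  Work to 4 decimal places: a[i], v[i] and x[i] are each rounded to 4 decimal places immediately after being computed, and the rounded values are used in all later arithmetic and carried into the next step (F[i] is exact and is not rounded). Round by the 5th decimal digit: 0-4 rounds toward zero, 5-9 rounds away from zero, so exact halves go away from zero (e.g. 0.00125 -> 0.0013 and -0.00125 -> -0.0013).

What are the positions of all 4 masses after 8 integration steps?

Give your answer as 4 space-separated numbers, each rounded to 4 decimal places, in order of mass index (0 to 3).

Step 0: x=[1.0000 5.0000 9.0000 13.0000] v=[0.0000 0.0000 0.0000 -2.0000]
Step 1: x=[1.2400 5.0000 9.0000 12.5200] v=[1.2000 0.0000 0.0000 -2.4000]
Step 2: x=[1.6816 5.0096 8.9616 11.9984] v=[2.2080 0.0480 -0.1920 -2.6080]
Step 3: x=[2.2549 5.0442 8.8500 11.4739] v=[2.8666 0.1728 -0.5581 -2.6227]
Step 4: x=[2.8710 5.1194 8.6438 10.9794] v=[3.0804 0.3761 -1.0309 -2.4723]
Step 5: x=[3.4373 5.2457 8.3425 10.5381] v=[2.8314 0.6313 -1.5064 -2.2065]
Step 6: x=[3.8733 5.4235 7.9691 10.1612] v=[2.1798 0.8890 -1.8669 -1.8847]
Step 7: x=[4.1234 5.6411 7.5674 9.8489] v=[1.2506 1.0881 -2.0083 -1.5615]
Step 8: x=[4.1651 5.8751 7.1942 9.5941] v=[0.2083 1.1698 -1.8662 -1.2741]

Answer: 4.1651 5.8751 7.1942 9.5941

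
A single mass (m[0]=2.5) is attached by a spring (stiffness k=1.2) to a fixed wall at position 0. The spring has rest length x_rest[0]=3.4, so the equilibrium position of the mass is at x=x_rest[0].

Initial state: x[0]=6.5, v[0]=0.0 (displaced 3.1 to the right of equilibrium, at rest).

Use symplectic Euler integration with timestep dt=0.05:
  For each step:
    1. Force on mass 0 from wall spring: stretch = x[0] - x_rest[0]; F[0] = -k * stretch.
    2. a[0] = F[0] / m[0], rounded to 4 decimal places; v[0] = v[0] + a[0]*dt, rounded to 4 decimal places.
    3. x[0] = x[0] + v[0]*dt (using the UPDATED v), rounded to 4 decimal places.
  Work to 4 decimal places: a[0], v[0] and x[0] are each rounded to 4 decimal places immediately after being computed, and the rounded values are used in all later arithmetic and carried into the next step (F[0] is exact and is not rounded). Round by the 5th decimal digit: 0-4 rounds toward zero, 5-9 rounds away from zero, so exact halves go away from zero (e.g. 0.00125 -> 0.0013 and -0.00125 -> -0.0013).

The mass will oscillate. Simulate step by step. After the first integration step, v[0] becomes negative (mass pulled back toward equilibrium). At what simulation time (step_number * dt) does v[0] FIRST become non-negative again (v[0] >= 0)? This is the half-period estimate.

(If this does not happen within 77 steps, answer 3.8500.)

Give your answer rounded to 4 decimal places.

Answer: 3.8500

Derivation:
Step 0: x=[6.5000] v=[0.0000]
Step 1: x=[6.4963] v=[-0.0744]
Step 2: x=[6.4889] v=[-0.1487]
Step 3: x=[6.4778] v=[-0.2228]
Step 4: x=[6.4630] v=[-0.2967]
Step 5: x=[6.4445] v=[-0.3702]
Step 6: x=[6.4223] v=[-0.4433]
Step 7: x=[6.3965] v=[-0.5158]
Step 8: x=[6.3671] v=[-0.5877]
Step 9: x=[6.3342] v=[-0.6589]
Step 10: x=[6.2977] v=[-0.7293]
Step 11: x=[6.2578] v=[-0.7988]
Step 12: x=[6.2144] v=[-0.8674]
Step 13: x=[6.1677] v=[-0.9349]
Step 14: x=[6.1176] v=[-1.0013]
Step 15: x=[6.0643] v=[-1.0665]
Step 16: x=[6.0078] v=[-1.1304]
Step 17: x=[5.9482] v=[-1.1930]
Step 18: x=[5.8855] v=[-1.2542]
Step 19: x=[5.8198] v=[-1.3139]
Step 20: x=[5.7512] v=[-1.3720]
Step 21: x=[5.6798] v=[-1.4284]
Step 22: x=[5.6056] v=[-1.4831]
Step 23: x=[5.5288] v=[-1.5360]
Step 24: x=[5.4494] v=[-1.5871]
Step 25: x=[5.3676] v=[-1.6363]
Step 26: x=[5.2834] v=[-1.6835]
Step 27: x=[5.1970] v=[-1.7287]
Step 28: x=[5.1084] v=[-1.7718]
Step 29: x=[5.0178] v=[-1.8128]
Step 30: x=[4.9252] v=[-1.8516]
Step 31: x=[4.8308] v=[-1.8882]
Step 32: x=[4.7347] v=[-1.9225]
Step 33: x=[4.6370] v=[-1.9545]
Step 34: x=[4.5378] v=[-1.9842]
Step 35: x=[4.4372] v=[-2.0115]
Step 36: x=[4.3354] v=[-2.0364]
Step 37: x=[4.2325] v=[-2.0589]
Step 38: x=[4.1286] v=[-2.0789]
Step 39: x=[4.0238] v=[-2.0964]
Step 40: x=[3.9182] v=[-2.1114]
Step 41: x=[3.8120] v=[-2.1238]
Step 42: x=[3.7053] v=[-2.1337]
Step 43: x=[3.5983] v=[-2.1410]
Step 44: x=[3.4910] v=[-2.1458]
Step 45: x=[3.3836] v=[-2.1480]
Step 46: x=[3.2762] v=[-2.1476]
Step 47: x=[3.1690] v=[-2.1446]
Step 48: x=[3.0620] v=[-2.1391]
Step 49: x=[2.9555] v=[-2.1310]
Step 50: x=[2.8495] v=[-2.1203]
Step 51: x=[2.7441] v=[-2.1071]
Step 52: x=[2.6395] v=[-2.0914]
Step 53: x=[2.5358] v=[-2.0732]
Step 54: x=[2.4332] v=[-2.0525]
Step 55: x=[2.3317] v=[-2.0293]
Step 56: x=[2.2315] v=[-2.0037]
Step 57: x=[2.1327] v=[-1.9757]
Step 58: x=[2.0354] v=[-1.9453]
Step 59: x=[1.9398] v=[-1.9126]
Step 60: x=[1.8459] v=[-1.8776]
Step 61: x=[1.7539] v=[-1.8403]
Step 62: x=[1.6639] v=[-1.8008]
Step 63: x=[1.5759] v=[-1.7591]
Step 64: x=[1.4901] v=[-1.7153]
Step 65: x=[1.4066] v=[-1.6695]
Step 66: x=[1.3255] v=[-1.6217]
Step 67: x=[1.2469] v=[-1.5719]
Step 68: x=[1.1709] v=[-1.5202]
Step 69: x=[1.0976] v=[-1.4667]
Step 70: x=[1.0270] v=[-1.4114]
Step 71: x=[0.9593] v=[-1.3545]
Step 72: x=[0.8945] v=[-1.2959]
Step 73: x=[0.8327] v=[-1.2358]
Step 74: x=[0.7740] v=[-1.1742]
Step 75: x=[0.7184] v=[-1.1112]
Step 76: x=[0.6661] v=[-1.0468]
Step 77: x=[0.6170] v=[-0.9812]
v[0] did not become non-negative within 77 steps; using fallback time=3.8500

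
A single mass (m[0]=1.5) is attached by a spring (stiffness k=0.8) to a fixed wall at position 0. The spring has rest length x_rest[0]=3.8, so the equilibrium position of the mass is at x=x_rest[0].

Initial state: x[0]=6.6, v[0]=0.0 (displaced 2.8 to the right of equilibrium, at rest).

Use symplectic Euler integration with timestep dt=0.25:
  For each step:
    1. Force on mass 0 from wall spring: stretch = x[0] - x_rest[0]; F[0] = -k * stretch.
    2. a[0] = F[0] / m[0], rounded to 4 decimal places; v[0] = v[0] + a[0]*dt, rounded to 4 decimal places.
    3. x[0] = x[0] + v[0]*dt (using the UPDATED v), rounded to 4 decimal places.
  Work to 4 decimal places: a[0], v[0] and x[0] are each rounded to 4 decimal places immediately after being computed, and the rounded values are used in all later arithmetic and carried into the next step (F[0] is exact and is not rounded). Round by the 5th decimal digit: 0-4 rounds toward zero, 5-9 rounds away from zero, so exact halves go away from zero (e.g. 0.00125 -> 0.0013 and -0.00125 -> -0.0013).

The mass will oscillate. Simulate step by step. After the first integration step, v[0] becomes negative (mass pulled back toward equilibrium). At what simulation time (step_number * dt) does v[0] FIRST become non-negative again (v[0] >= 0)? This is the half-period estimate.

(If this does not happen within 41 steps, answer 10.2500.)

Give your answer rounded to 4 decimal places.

Step 0: x=[6.6000] v=[0.0000]
Step 1: x=[6.5067] v=[-0.3733]
Step 2: x=[6.3232] v=[-0.7342]
Step 3: x=[6.0556] v=[-1.0706]
Step 4: x=[5.7128] v=[-1.3714]
Step 5: x=[5.3062] v=[-1.6265]
Step 6: x=[4.8494] v=[-1.8273]
Step 7: x=[4.3576] v=[-1.9672]
Step 8: x=[3.8472] v=[-2.0416]
Step 9: x=[3.3352] v=[-2.0479]
Step 10: x=[2.8387] v=[-1.9859]
Step 11: x=[2.3743] v=[-1.8577]
Step 12: x=[1.9574] v=[-1.6676]
Step 13: x=[1.6019] v=[-1.4219]
Step 14: x=[1.3197] v=[-1.1288]
Step 15: x=[1.1202] v=[-0.7981]
Step 16: x=[1.0100] v=[-0.4408]
Step 17: x=[0.9928] v=[-0.0688]
Step 18: x=[1.0692] v=[0.3055]
First v>=0 after going negative at step 18, time=4.5000

Answer: 4.5000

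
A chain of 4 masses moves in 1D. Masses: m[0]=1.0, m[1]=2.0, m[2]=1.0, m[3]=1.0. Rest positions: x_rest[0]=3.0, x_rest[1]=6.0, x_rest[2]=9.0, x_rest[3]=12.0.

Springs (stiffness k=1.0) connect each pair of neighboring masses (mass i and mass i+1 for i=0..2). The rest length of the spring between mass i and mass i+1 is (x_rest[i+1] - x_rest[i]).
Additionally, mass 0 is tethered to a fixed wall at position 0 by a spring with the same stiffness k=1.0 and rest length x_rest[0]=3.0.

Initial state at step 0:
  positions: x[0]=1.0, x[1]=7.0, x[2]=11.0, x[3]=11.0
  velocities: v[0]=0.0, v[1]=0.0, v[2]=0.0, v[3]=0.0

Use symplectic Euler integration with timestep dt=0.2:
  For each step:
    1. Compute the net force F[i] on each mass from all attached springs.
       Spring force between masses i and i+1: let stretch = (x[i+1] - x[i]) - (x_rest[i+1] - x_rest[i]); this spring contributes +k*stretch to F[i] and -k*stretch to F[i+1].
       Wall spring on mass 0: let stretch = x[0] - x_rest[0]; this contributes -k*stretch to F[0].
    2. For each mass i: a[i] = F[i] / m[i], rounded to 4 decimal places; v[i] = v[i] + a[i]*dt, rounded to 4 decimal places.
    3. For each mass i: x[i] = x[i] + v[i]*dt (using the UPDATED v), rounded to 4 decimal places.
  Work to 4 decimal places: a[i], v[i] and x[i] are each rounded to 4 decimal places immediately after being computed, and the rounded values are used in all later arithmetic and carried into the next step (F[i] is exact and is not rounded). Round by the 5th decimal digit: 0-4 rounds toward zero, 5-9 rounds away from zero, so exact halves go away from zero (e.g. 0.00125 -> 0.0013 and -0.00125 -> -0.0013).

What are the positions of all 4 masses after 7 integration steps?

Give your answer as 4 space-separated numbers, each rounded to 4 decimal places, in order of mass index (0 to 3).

Answer: 4.6782 6.1559 8.2200 13.1600

Derivation:
Step 0: x=[1.0000 7.0000 11.0000 11.0000] v=[0.0000 0.0000 0.0000 0.0000]
Step 1: x=[1.2000 6.9600 10.8400 11.1200] v=[1.0000 -0.2000 -0.8000 0.6000]
Step 2: x=[1.5824 6.8824 10.5360 11.3488] v=[1.9120 -0.3880 -1.5200 1.1440]
Step 3: x=[2.1135 6.7719 10.1184 11.6651] v=[2.6555 -0.5526 -2.0882 1.5814]
Step 4: x=[2.7464 6.6351 9.6288 12.0395] v=[3.1645 -0.6838 -2.4482 1.8721]
Step 5: x=[3.4250 6.4804 9.1158 12.4375] v=[3.3930 -0.7733 -2.5648 1.9900]
Step 6: x=[4.0888 6.3173 8.6303 12.8226] v=[3.3191 -0.8153 -2.4275 1.9257]
Step 7: x=[4.6782 6.1559 8.2200 13.1600] v=[2.9470 -0.8068 -2.0516 1.6872]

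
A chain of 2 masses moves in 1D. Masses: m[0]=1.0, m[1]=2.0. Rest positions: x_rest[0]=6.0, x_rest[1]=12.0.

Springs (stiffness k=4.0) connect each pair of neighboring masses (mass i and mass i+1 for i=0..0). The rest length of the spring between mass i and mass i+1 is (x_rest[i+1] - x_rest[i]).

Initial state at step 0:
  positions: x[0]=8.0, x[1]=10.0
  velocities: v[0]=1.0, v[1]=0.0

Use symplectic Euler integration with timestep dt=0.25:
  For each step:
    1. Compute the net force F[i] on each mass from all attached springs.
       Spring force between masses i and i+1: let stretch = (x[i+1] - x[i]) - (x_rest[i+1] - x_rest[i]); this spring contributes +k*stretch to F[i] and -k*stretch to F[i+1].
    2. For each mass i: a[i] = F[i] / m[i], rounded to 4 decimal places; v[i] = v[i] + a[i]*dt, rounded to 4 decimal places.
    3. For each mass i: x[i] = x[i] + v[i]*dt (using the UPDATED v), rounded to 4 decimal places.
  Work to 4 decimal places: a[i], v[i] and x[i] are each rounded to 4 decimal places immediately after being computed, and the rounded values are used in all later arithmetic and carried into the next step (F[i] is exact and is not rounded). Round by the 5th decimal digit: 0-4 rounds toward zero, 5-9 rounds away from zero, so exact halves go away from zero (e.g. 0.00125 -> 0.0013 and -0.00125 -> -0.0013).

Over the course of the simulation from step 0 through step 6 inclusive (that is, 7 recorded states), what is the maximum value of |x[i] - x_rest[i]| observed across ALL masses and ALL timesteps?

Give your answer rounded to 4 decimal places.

Step 0: x=[8.0000 10.0000] v=[1.0000 0.0000]
Step 1: x=[7.2500 10.5000] v=[-3.0000 2.0000]
Step 2: x=[5.8125 11.3438] v=[-5.7500 3.3750]
Step 3: x=[4.2578 12.2462] v=[-6.2187 3.6094]
Step 4: x=[3.2002 12.9000] v=[-4.2303 2.6152]
Step 5: x=[3.0676 13.0913] v=[-0.5305 0.7653]
Step 6: x=[3.9409 12.7797] v=[3.4932 -1.2466]
Max displacement = 2.9324

Answer: 2.9324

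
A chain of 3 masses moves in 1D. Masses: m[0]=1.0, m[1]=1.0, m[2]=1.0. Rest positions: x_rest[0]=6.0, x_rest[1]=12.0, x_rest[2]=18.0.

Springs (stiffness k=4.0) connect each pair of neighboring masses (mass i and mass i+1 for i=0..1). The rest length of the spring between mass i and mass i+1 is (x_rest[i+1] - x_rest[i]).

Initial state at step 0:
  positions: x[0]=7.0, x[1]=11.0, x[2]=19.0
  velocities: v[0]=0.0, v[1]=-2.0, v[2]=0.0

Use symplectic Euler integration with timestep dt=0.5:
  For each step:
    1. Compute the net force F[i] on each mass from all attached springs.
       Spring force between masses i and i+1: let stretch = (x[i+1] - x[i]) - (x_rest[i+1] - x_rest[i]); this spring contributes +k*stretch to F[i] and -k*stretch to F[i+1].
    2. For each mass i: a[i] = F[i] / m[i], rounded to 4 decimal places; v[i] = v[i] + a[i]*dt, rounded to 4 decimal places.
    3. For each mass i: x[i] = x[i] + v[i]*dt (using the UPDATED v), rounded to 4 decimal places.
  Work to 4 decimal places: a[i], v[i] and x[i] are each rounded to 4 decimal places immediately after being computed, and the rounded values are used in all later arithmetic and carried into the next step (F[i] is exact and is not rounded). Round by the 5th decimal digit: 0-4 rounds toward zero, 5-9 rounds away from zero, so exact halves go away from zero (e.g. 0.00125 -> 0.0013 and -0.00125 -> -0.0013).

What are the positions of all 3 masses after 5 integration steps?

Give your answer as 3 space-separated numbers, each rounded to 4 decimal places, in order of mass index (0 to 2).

Answer: 5.0000 10.0000 17.0000

Derivation:
Step 0: x=[7.0000 11.0000 19.0000] v=[0.0000 -2.0000 0.0000]
Step 1: x=[5.0000 14.0000 17.0000] v=[-4.0000 6.0000 -4.0000]
Step 2: x=[6.0000 11.0000 18.0000] v=[2.0000 -6.0000 2.0000]
Step 3: x=[6.0000 10.0000 18.0000] v=[0.0000 -2.0000 0.0000]
Step 4: x=[4.0000 13.0000 16.0000] v=[-4.0000 6.0000 -4.0000]
Step 5: x=[5.0000 10.0000 17.0000] v=[2.0000 -6.0000 2.0000]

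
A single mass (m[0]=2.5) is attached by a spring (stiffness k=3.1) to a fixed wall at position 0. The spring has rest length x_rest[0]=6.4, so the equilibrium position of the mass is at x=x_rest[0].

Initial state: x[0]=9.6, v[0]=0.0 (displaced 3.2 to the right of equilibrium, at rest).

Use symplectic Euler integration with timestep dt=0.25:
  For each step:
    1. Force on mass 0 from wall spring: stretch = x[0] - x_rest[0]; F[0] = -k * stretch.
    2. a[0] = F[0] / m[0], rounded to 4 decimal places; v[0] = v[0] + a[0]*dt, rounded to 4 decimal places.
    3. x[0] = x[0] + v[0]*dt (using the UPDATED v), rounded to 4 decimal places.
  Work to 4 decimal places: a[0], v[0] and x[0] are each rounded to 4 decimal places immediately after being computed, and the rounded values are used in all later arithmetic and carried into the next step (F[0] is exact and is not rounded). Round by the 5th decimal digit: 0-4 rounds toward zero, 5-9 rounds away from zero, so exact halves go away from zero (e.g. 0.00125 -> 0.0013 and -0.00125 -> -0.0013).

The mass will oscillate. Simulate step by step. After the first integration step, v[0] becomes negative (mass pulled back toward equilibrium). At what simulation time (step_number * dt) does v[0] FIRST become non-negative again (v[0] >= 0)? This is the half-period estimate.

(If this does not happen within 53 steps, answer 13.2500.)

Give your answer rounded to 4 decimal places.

Step 0: x=[9.6000] v=[0.0000]
Step 1: x=[9.3520] v=[-0.9920]
Step 2: x=[8.8752] v=[-1.9071]
Step 3: x=[8.2066] v=[-2.6744]
Step 4: x=[7.3980] v=[-3.2345]
Step 5: x=[6.5120] v=[-3.5439]
Step 6: x=[5.6174] v=[-3.5786]
Step 7: x=[4.7834] v=[-3.3360]
Step 8: x=[4.0747] v=[-2.8349]
Step 9: x=[3.5462] v=[-2.1141]
Step 10: x=[3.2389] v=[-1.2294]
Step 11: x=[3.1765] v=[-0.2495]
Step 12: x=[3.3640] v=[0.7498]
First v>=0 after going negative at step 12, time=3.0000

Answer: 3.0000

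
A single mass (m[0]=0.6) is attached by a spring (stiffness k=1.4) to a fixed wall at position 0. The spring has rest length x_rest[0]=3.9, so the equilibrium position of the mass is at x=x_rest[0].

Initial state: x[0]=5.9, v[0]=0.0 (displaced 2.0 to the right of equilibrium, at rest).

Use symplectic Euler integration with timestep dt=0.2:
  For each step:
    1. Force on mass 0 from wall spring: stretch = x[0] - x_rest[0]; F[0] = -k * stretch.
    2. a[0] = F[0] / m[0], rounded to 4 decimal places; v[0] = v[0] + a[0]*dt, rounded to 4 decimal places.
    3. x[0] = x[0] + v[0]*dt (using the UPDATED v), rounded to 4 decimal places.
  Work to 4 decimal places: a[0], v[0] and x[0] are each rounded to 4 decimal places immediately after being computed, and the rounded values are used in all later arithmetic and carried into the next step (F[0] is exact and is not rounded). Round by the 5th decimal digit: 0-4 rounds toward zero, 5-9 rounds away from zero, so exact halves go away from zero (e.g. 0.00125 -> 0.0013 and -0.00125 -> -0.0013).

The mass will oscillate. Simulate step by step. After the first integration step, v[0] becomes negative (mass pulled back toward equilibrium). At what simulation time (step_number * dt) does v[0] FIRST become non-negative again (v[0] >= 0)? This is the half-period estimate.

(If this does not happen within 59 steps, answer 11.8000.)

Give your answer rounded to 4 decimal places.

Step 0: x=[5.9000] v=[0.0000]
Step 1: x=[5.7133] v=[-0.9333]
Step 2: x=[5.3574] v=[-1.7795]
Step 3: x=[4.8655] v=[-2.4596]
Step 4: x=[4.2835] v=[-2.9102]
Step 5: x=[3.6657] v=[-3.0892]
Step 6: x=[3.0697] v=[-2.9799]
Step 7: x=[2.5512] v=[-2.5924]
Step 8: x=[2.1586] v=[-1.9630]
Step 9: x=[1.9285] v=[-1.1503]
Step 10: x=[1.8824] v=[-0.2303]
Step 11: x=[2.0246] v=[0.7112]
First v>=0 after going negative at step 11, time=2.2000

Answer: 2.2000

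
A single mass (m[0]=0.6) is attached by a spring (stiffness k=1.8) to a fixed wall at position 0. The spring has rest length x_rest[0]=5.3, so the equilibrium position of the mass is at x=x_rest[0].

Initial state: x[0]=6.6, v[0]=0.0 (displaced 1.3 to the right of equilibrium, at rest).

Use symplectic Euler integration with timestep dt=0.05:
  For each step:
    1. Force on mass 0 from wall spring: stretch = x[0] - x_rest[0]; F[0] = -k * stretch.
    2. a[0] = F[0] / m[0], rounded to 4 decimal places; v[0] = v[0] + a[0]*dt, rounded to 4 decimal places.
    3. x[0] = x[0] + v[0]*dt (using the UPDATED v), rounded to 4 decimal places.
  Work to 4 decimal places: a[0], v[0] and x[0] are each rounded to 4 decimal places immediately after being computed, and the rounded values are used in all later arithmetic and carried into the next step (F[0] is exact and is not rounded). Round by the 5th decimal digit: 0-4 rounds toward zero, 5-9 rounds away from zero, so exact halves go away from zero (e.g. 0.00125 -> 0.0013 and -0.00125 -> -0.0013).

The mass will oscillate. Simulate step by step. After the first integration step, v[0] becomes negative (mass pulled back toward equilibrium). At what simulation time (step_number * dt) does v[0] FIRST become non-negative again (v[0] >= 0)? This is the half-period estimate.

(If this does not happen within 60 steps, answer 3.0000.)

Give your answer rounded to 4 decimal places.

Answer: 1.8500

Derivation:
Step 0: x=[6.6000] v=[0.0000]
Step 1: x=[6.5903] v=[-0.1950]
Step 2: x=[6.5709] v=[-0.3885]
Step 3: x=[6.5419] v=[-0.5791]
Step 4: x=[6.5036] v=[-0.7654]
Step 5: x=[6.4563] v=[-0.9459]
Step 6: x=[6.4003] v=[-1.1193]
Step 7: x=[6.3361] v=[-1.2843]
Step 8: x=[6.2641] v=[-1.4397]
Step 9: x=[6.1849] v=[-1.5843]
Step 10: x=[6.0991] v=[-1.7170]
Step 11: x=[6.0073] v=[-1.8369]
Step 12: x=[5.9102] v=[-1.9430]
Step 13: x=[5.8085] v=[-2.0345]
Step 14: x=[5.7030] v=[-2.1108]
Step 15: x=[5.5944] v=[-2.1713]
Step 16: x=[5.4836] v=[-2.2155]
Step 17: x=[5.3715] v=[-2.2430]
Step 18: x=[5.2588] v=[-2.2537]
Step 19: x=[5.1464] v=[-2.2475]
Step 20: x=[5.0352] v=[-2.2245]
Step 21: x=[4.9260] v=[-2.1848]
Step 22: x=[4.8196] v=[-2.1287]
Step 23: x=[4.7168] v=[-2.0566]
Step 24: x=[4.6183] v=[-1.9691]
Step 25: x=[4.5250] v=[-1.8668]
Step 26: x=[4.4375] v=[-1.7506]
Step 27: x=[4.3564] v=[-1.6212]
Step 28: x=[4.2824] v=[-1.4797]
Step 29: x=[4.2160] v=[-1.3271]
Step 30: x=[4.1578] v=[-1.1645]
Step 31: x=[4.1081] v=[-0.9932]
Step 32: x=[4.0674] v=[-0.8144]
Step 33: x=[4.0359] v=[-0.6295]
Step 34: x=[4.0139] v=[-0.4399]
Step 35: x=[4.0016] v=[-0.2470]
Step 36: x=[3.9990] v=[-0.0522]
Step 37: x=[4.0062] v=[0.1430]
First v>=0 after going negative at step 37, time=1.8500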